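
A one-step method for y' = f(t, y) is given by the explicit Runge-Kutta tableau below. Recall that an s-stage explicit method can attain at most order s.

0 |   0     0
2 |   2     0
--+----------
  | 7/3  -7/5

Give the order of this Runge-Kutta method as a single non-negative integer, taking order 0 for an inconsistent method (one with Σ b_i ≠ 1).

b = (7/3, -7/5)
c = (0, 2)
Σ b_i: 7/3·1 + (-7/5)·1 = 14/15 ≠ 1 ⇒ order 0.

0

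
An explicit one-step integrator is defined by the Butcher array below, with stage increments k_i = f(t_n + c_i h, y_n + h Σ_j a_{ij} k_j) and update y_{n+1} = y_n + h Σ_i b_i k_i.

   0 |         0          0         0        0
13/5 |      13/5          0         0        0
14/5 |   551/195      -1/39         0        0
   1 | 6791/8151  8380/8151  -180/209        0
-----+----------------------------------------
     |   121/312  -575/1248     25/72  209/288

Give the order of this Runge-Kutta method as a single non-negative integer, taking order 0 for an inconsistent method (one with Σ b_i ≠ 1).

b = (121/312, -575/1248, 25/72, 209/288)
c = (0, 13/5, 14/5, 1)
Ac = (0, 0, -1/15, 164/627)
Σ b_i: 121/312·1 + (-575/1248)·1 + 25/72·1 + 209/288·1 = 1 ✓
b·c: (-575/1248)·13/5 + 25/72·14/5 + 209/288·1 = 1/2 ✓
b·c²: (-575/1248)·169/25 + 25/72·196/25 + 209/288·1 = 1/3 ✓
b·Ac: 25/72·(-1/15) + 209/288·164/627 = 1/6 ✓
b·c³: (-575/1248)·2197/125 + 25/72·2744/125 + 209/288·1 = 1/4 ✓
b·(c∘Ac): 25/72·(-14/75) + 209/288·164/627 = 1/8 ✓
b·Ac²: 25/72·(-13/75) + 209/288·124/627 = 1/12 ✓
b·A²c: 209/288·12/209 = 1/24 ✓; 4 stages ⇒ order 4.

4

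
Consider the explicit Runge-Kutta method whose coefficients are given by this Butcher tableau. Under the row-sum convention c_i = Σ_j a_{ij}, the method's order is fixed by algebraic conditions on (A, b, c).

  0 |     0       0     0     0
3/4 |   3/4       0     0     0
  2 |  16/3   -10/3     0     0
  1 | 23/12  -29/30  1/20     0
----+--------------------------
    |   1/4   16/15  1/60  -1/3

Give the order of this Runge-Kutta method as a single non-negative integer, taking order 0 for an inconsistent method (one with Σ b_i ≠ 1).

4

b = (1/4, 16/15, 1/60, -1/3)
c = (0, 3/4, 2, 1)
Ac = (0, 0, -5/2, -5/8)
Σ b_i: 1/4·1 + 16/15·1 + 1/60·1 + (-1/3)·1 = 1 ✓
b·c: 16/15·3/4 + 1/60·2 + (-1/3)·1 = 1/2 ✓
b·c²: 16/15·9/16 + 1/60·4 + (-1/3)·1 = 1/3 ✓
b·Ac: 1/60·(-5/2) + (-1/3)·(-5/8) = 1/6 ✓
b·c³: 16/15·27/64 + 1/60·8 + (-1/3)·1 = 1/4 ✓
b·(c∘Ac): 1/60·(-5) + (-1/3)·(-5/8) = 1/8 ✓
b·Ac²: 1/60·(-15/8) + (-1/3)·(-11/32) = 1/12 ✓
b·A²c: (-1/3)·(-1/8) = 1/24 ✓; 4 stages ⇒ order 4.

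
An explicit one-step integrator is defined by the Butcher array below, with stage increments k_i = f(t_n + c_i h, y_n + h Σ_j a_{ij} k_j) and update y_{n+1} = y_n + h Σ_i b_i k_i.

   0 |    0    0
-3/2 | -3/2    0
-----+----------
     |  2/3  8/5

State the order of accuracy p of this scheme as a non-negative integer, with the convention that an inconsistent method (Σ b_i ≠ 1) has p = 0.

b = (2/3, 8/5)
c = (0, -3/2)
Σ b_i: 2/3·1 + 8/5·1 = 34/15 ≠ 1 ⇒ order 0.

0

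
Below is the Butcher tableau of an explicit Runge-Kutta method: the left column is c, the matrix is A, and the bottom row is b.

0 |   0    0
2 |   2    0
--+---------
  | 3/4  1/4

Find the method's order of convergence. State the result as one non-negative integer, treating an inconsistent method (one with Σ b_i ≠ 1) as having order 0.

2

b = (3/4, 1/4)
c = (0, 2)
Σ b_i: 3/4·1 + 1/4·1 = 1 ✓
b·c: 1/4·2 = 1/2 ✓; 2 stages ⇒ order 2.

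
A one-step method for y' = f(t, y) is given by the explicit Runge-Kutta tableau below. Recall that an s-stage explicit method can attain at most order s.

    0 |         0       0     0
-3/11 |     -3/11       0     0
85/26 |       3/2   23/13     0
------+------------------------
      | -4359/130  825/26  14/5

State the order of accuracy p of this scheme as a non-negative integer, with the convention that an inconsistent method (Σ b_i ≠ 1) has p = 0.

2

b = (-4359/130, 825/26, 14/5)
c = (0, -3/11, 85/26)
Ac = (0, 0, -69/143)
Σ b_i: (-4359/130)·1 + 825/26·1 + 14/5·1 = 1 ✓
b·c: 825/26·(-3/11) + 14/5·85/26 = 1/2 ✓
b·c²: 825/26·9/121 + 14/5·7225/676 = 60020/1859 ≠ 1/3 ⇒ order 2.
b·Ac: 14/5·(-69/143) = -966/715 ≠ 1/6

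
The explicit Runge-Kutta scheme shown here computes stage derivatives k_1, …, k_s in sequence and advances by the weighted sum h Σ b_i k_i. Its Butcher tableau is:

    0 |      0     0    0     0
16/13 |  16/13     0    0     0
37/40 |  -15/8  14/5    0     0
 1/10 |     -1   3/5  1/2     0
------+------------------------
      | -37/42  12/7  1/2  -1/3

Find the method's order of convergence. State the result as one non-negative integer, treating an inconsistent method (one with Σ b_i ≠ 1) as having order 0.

b = (-37/42, 12/7, 1/2, -1/3)
c = (0, 16/13, 37/40, 1/10)
Ac = (0, 0, 224/65, 1249/1040)
Σ b_i: (-37/42)·1 + 12/7·1 + 1/2·1 + (-1/3)·1 = 1 ✓
b·c: 12/7·16/13 + 1/2·37/40 + (-1/3)·1/10 = 55453/21840 ≠ 1/2 ⇒ order 1.

1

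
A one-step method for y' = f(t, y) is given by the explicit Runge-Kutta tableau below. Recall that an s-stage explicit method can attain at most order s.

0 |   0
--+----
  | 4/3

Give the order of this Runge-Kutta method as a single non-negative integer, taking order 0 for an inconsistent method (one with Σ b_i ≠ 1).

b = (4/3)
c = (0)
Σ b_i: 4/3·1 = 4/3 ≠ 1 ⇒ order 0.

0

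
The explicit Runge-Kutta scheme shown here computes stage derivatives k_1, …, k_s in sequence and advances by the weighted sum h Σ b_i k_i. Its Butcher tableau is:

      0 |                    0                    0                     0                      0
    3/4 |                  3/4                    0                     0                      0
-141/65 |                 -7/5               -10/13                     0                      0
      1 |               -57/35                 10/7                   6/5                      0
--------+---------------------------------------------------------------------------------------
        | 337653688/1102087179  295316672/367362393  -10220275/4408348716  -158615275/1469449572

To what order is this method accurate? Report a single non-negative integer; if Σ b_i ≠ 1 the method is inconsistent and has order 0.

b = (337653688/1102087179, 295316672/367362393, -10220275/4408348716, -158615275/1469449572)
c = (0, 3/4, -141/65, 1)
Ac = (0, 0, -15/26, -6969/4550)
Σ b_i: 337653688/1102087179·1 + 295316672/367362393·1 + (-10220275/4408348716)·1 + (-158615275/1469449572)·1 = 1 ✓
b·c: 295316672/367362393·3/4 + (-10220275/4408348716)·(-141/65) + (-158615275/1469449572)·1 = 1/2 ✓
b·c²: 295316672/367362393·9/16 + (-10220275/4408348716)·19881/4225 + (-158615275/1469449572)·1 = 1/3 ✓
b·Ac: (-10220275/4408348716)·(-15/26) + (-158615275/1469449572)·(-6969/4550) = 1/6 ✓
b·c³: 295316672/367362393·27/64 + (-10220275/4408348716)·(-2803221/274625) + (-158615275/1469449572)·1 = 12171442559/47757111090 ≠ 1/4 ⇒ order 3.
b·(c∘Ac): (-10220275/4408348716)·423/338 + (-158615275/1469449572)·(-6969/4550) = 79559779/489816524 ≠ 1/8
b·Ac²: (-10220275/4408348716)·(-45/104) + (-158615275/1469449572)·7630641/1183000 = -22135391689/31838074060 ≠ 1/12
b·A²c: (-158615275/1469449572)·(-9/13) = 36603525/489816524 ≠ 1/24

3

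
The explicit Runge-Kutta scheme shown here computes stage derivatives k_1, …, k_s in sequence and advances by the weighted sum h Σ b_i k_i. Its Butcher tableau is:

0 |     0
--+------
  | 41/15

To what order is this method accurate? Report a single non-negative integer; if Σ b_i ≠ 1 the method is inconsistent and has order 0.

0

b = (41/15)
c = (0)
Σ b_i: 41/15·1 = 41/15 ≠ 1 ⇒ order 0.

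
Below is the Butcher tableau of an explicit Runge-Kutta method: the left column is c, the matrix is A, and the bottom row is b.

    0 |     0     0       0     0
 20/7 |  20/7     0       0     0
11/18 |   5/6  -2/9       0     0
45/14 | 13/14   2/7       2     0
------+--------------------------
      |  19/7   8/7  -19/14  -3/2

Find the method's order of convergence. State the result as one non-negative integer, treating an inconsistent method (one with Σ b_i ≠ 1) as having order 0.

b = (19/7, 8/7, -19/14, -3/2)
c = (0, 20/7, 11/18, 45/14)
Ac = (0, 0, -40/63, 899/441)
Σ b_i: 19/7·1 + 8/7·1 + (-19/14)·1 + (-3/2)·1 = 1 ✓
b·c: 8/7·20/7 + (-19/14)·11/18 + (-3/2)·45/14 = -1052/441 ≠ 1/2 ⇒ order 1.

1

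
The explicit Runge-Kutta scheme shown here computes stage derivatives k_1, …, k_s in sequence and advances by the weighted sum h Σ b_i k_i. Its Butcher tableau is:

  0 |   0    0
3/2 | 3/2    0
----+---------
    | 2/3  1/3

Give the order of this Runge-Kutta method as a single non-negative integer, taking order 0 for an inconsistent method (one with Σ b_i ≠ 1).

b = (2/3, 1/3)
c = (0, 3/2)
Σ b_i: 2/3·1 + 1/3·1 = 1 ✓
b·c: 1/3·3/2 = 1/2 ✓; 2 stages ⇒ order 2.

2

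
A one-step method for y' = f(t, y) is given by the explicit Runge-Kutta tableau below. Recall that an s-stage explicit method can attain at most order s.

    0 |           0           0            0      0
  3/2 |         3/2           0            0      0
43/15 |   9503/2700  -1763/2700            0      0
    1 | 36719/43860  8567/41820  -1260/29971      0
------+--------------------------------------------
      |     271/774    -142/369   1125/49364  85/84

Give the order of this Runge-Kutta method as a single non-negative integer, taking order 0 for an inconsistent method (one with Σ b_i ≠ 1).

b = (271/774, -142/369, 1125/49364, 85/84)
c = (0, 3/2, 43/15, 1)
Ac = (0, 0, -1763/1800, 127/680)
Σ b_i: 271/774·1 + (-142/369)·1 + 1125/49364·1 + 85/84·1 = 1 ✓
b·c: (-142/369)·3/2 + 1125/49364·43/15 + 85/84·1 = 1/2 ✓
b·c²: (-142/369)·9/4 + 1125/49364·1849/225 + 85/84·1 = 1/3 ✓
b·Ac: 1125/49364·(-1763/1800) + 85/84·127/680 = 1/6 ✓
b·c³: (-142/369)·27/8 + 1125/49364·79507/3375 + 85/84·1 = 1/4 ✓
b·(c∘Ac): 1125/49364·(-75809/27000) + 85/84·127/680 = 1/8 ✓
b·Ac²: 1125/49364·(-1763/1200) + 85/84·157/1360 = 1/12 ✓
b·A²c: 85/84·7/170 = 1/24 ✓; 4 stages ⇒ order 4.

4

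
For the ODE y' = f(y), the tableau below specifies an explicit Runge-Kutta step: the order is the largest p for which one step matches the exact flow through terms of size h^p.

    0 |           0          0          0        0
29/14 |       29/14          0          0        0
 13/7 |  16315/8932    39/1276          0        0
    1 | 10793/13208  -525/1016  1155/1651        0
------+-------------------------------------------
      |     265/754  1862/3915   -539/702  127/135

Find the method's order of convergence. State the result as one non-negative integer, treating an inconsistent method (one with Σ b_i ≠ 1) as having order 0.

b = (265/754, 1862/3915, -539/702, 127/135)
c = (0, 29/14, 13/7, 1)
Ac = (0, 0, 39/616, 465/2032)
Σ b_i: 265/754·1 + 1862/3915·1 + (-539/702)·1 + 127/135·1 = 1 ✓
b·c: 1862/3915·29/14 + (-539/702)·13/7 + 127/135·1 = 1/2 ✓
b·c²: 1862/3915·841/196 + (-539/702)·169/49 + 127/135·1 = 1/3 ✓
b·Ac: (-539/702)·39/616 + 127/135·465/2032 = 1/6 ✓
b·c³: 1862/3915·24389/2744 + (-539/702)·2197/343 + 127/135·1 = 1/4 ✓
b·(c∘Ac): (-539/702)·507/4312 + 127/135·465/2032 = 1/8 ✓
b·Ac²: (-539/702)·1131/8624 + 127/135·795/4064 = 1/12 ✓
b·A²c: 127/135·45/1016 = 1/24 ✓; 4 stages ⇒ order 4.

4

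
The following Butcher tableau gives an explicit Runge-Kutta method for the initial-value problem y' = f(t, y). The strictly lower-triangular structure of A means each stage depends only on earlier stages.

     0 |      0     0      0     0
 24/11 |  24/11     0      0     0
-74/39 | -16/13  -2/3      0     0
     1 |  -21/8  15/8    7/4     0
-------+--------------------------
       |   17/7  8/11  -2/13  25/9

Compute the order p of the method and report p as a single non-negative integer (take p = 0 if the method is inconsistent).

b = (17/7, 8/11, -2/13, 25/9)
c = (0, 24/11, -74/39, 1)
Ac = (0, 0, -16/11, 661/858)
Σ b_i: 17/7·1 + 8/11·1 + (-2/13)·1 + 25/9·1 = 52070/9009 ≠ 1 ⇒ order 0.

0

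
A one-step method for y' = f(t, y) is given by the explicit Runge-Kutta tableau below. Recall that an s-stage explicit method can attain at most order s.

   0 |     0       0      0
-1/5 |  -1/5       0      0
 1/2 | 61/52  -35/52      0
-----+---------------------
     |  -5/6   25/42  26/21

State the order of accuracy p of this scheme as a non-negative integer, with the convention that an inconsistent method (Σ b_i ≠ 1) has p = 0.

b = (-5/6, 25/42, 26/21)
c = (0, -1/5, 1/2)
Ac = (0, 0, 7/52)
Σ b_i: (-5/6)·1 + 25/42·1 + 26/21·1 = 1 ✓
b·c: 25/42·(-1/5) + 26/21·1/2 = 1/2 ✓
b·c²: 25/42·1/25 + 26/21·1/4 = 1/3 ✓
b·Ac: 26/21·7/52 = 1/6 ✓; 3 stages ⇒ order 3.

3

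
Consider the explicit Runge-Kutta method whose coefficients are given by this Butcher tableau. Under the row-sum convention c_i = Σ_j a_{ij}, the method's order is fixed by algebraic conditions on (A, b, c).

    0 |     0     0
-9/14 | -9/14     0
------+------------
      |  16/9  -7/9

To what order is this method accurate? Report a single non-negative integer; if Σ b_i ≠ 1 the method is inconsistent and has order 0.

2

b = (16/9, -7/9)
c = (0, -9/14)
Σ b_i: 16/9·1 + (-7/9)·1 = 1 ✓
b·c: (-7/9)·(-9/14) = 1/2 ✓; 2 stages ⇒ order 2.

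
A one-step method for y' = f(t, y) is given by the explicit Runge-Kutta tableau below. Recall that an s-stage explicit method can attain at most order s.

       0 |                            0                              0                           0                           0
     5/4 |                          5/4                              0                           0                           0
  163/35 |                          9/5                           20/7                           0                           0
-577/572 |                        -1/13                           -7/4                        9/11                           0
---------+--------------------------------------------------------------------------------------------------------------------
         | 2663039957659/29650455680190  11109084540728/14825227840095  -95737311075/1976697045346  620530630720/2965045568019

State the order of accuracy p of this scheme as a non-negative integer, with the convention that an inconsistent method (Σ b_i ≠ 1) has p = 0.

3

b = (2663039957659/29650455680190, 11109084540728/14825227840095, -95737311075/1976697045346, 620530630720/2965045568019)
c = (0, 5/4, 163/35, -577/572)
Ac = (0, 0, 25/7, 9997/6160)
Σ b_i: 2663039957659/29650455680190·1 + 11109084540728/14825227840095·1 + (-95737311075/1976697045346)·1 + 620530630720/2965045568019·1 = 1 ✓
b·c: 11109084540728/14825227840095·5/4 + (-95737311075/1976697045346)·163/35 + 620530630720/2965045568019·(-577/572) = 1/2 ✓
b·c²: 11109084540728/14825227840095·25/16 + (-95737311075/1976697045346)·26569/1225 + 620530630720/2965045568019·332929/327184 = 1/3 ✓
b·Ac: (-95737311075/1976697045346)·25/7 + 620530630720/2965045568019·9997/6160 = 1/6 ✓
b·c³: 11109084540728/14825227840095·125/64 + (-95737311075/1976697045346)·4330747/42875 + 620530630720/2965045568019·(-192100033/187149248) = -20597545358589509/5653353549689560 ≠ 1/4 ⇒ order 3.
b·(c∘Ac): (-95737311075/1976697045346)·815/49 + 620530630720/2965045568019·(-443713/271040) = -6808807684093/5930091136038 ≠ 1/8
b·Ac²: (-95737311075/1976697045346)·125/28 + 620530630720/2965045568019·12945619/862400 = 2428659140153471/830212759045320 ≠ 1/12
b·A²c: 620530630720/2965045568019·225/77 = 604412952000/988348522673 ≠ 1/24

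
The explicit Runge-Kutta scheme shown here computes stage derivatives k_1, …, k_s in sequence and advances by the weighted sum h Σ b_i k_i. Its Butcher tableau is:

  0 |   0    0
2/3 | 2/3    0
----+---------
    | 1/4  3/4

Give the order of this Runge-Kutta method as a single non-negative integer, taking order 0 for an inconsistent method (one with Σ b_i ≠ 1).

b = (1/4, 3/4)
c = (0, 2/3)
Σ b_i: 1/4·1 + 3/4·1 = 1 ✓
b·c: 3/4·2/3 = 1/2 ✓; 2 stages ⇒ order 2.

2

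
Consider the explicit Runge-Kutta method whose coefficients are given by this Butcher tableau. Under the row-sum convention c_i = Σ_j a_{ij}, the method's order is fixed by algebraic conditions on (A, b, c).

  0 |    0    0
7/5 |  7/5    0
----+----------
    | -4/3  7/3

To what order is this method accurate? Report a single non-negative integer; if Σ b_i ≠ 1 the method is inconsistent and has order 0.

1

b = (-4/3, 7/3)
c = (0, 7/5)
Σ b_i: (-4/3)·1 + 7/3·1 = 1 ✓
b·c: 7/3·7/5 = 49/15 ≠ 1/2 ⇒ order 1.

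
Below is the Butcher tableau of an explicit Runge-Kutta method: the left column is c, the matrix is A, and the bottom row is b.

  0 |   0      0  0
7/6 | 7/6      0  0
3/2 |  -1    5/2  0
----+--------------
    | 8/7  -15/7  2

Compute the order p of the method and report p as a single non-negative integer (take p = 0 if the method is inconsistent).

b = (8/7, -15/7, 2)
c = (0, 7/6, 3/2)
Ac = (0, 0, 35/12)
Σ b_i: 8/7·1 + (-15/7)·1 + 2·1 = 1 ✓
b·c: (-15/7)·7/6 + 2·3/2 = 1/2 ✓
b·c²: (-15/7)·49/36 + 2·9/4 = 19/12 ≠ 1/3 ⇒ order 2.
b·Ac: 2·35/12 = 35/6 ≠ 1/6

2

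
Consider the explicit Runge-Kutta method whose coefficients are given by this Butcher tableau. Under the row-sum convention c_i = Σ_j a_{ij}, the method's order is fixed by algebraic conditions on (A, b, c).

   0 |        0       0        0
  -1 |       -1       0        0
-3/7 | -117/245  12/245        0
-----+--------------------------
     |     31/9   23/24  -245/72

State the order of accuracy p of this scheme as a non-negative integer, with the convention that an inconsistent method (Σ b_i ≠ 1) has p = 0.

3

b = (31/9, 23/24, -245/72)
c = (0, -1, -3/7)
Ac = (0, 0, -12/245)
Σ b_i: 31/9·1 + 23/24·1 + (-245/72)·1 = 1 ✓
b·c: 23/24·(-1) + (-245/72)·(-3/7) = 1/2 ✓
b·c²: 23/24·1 + (-245/72)·9/49 = 1/3 ✓
b·Ac: (-245/72)·(-12/245) = 1/6 ✓; 3 stages ⇒ order 3.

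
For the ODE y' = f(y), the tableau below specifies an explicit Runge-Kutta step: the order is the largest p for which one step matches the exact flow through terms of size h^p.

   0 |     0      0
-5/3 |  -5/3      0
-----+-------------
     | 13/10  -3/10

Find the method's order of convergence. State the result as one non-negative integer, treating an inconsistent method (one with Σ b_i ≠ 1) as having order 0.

b = (13/10, -3/10)
c = (0, -5/3)
Σ b_i: 13/10·1 + (-3/10)·1 = 1 ✓
b·c: (-3/10)·(-5/3) = 1/2 ✓; 2 stages ⇒ order 2.

2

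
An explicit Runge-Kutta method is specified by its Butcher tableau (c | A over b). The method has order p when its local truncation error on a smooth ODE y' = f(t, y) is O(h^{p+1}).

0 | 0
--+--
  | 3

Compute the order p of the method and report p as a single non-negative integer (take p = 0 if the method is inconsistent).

b = (3)
c = (0)
Σ b_i: 3·1 = 3 ≠ 1 ⇒ order 0.

0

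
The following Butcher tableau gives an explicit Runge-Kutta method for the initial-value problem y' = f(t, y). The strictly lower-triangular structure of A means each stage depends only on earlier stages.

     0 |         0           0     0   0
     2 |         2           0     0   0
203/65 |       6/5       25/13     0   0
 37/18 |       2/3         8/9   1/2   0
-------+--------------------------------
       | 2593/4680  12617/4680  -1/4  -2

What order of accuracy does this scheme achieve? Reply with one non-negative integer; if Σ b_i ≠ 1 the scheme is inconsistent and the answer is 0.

b = (2593/4680, 12617/4680, -1/4, -2)
c = (0, 2, 203/65, 37/18)
Ac = (0, 0, 50/13, 3907/1170)
Σ b_i: 2593/4680·1 + 12617/4680·1 + (-1/4)·1 + (-2)·1 = 1 ✓
b·c: 12617/4680·2 + (-1/4)·203/65 + (-2)·37/18 = 1/2 ✓
b·c²: 12617/4680·4 + (-1/4)·41209/4225 + (-2)·1369/324 = -144089/1368900 ≠ 1/3 ⇒ order 2.
b·Ac: (-1/4)·50/13 + (-2)·3907/1170 = -8939/1170 ≠ 1/6

2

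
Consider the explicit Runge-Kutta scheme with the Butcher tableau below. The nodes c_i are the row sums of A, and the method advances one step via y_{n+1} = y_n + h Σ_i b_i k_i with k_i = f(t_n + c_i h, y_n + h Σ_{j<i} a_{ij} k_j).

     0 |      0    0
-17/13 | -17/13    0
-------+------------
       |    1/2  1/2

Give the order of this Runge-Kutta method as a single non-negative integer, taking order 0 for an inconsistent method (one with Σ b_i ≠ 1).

b = (1/2, 1/2)
c = (0, -17/13)
Σ b_i: 1/2·1 + 1/2·1 = 1 ✓
b·c: 1/2·(-17/13) = -17/26 ≠ 1/2 ⇒ order 1.

1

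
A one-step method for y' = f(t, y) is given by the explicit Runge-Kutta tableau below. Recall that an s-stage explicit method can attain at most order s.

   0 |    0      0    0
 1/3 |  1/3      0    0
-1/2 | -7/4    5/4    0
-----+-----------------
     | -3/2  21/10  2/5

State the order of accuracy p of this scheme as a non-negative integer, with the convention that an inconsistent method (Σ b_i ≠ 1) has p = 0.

b = (-3/2, 21/10, 2/5)
c = (0, 1/3, -1/2)
Ac = (0, 0, 5/12)
Σ b_i: (-3/2)·1 + 21/10·1 + 2/5·1 = 1 ✓
b·c: 21/10·1/3 + 2/5·(-1/2) = 1/2 ✓
b·c²: 21/10·1/9 + 2/5·1/4 = 1/3 ✓
b·Ac: 2/5·5/12 = 1/6 ✓; 3 stages ⇒ order 3.

3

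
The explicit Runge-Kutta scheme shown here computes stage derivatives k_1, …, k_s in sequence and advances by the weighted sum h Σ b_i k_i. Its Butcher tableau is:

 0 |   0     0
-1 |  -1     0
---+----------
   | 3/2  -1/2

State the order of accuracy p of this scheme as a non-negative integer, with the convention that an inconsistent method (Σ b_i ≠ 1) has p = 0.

b = (3/2, -1/2)
c = (0, -1)
Σ b_i: 3/2·1 + (-1/2)·1 = 1 ✓
b·c: (-1/2)·(-1) = 1/2 ✓; 2 stages ⇒ order 2.

2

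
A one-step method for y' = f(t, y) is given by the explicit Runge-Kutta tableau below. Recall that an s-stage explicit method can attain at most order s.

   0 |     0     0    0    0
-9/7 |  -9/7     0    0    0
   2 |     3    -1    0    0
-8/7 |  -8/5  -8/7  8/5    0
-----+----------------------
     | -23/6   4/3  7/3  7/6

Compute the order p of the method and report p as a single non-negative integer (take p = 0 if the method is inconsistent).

b = (-23/6, 4/3, 7/3, 7/6)
c = (0, -9/7, 2, -8/7)
Ac = (0, 0, 9/7, 1144/245)
Σ b_i: (-23/6)·1 + 4/3·1 + 7/3·1 + 7/6·1 = 1 ✓
b·c: 4/3·(-9/7) + 7/3·2 + 7/6·(-8/7) = 34/21 ≠ 1/2 ⇒ order 1.

1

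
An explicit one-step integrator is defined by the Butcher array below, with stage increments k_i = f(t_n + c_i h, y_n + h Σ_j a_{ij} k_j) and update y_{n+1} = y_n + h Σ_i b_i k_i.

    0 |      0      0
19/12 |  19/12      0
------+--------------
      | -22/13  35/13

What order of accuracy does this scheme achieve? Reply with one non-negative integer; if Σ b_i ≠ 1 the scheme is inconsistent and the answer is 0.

b = (-22/13, 35/13)
c = (0, 19/12)
Σ b_i: (-22/13)·1 + 35/13·1 = 1 ✓
b·c: 35/13·19/12 = 665/156 ≠ 1/2 ⇒ order 1.

1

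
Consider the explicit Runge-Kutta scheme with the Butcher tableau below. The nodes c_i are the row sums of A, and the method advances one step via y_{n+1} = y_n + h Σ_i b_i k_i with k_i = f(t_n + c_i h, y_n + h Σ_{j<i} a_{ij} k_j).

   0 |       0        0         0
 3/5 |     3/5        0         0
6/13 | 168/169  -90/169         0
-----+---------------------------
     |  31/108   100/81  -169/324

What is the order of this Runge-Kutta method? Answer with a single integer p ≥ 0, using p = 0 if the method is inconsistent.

3

b = (31/108, 100/81, -169/324)
c = (0, 3/5, 6/13)
Ac = (0, 0, -54/169)
Σ b_i: 31/108·1 + 100/81·1 + (-169/324)·1 = 1 ✓
b·c: 100/81·3/5 + (-169/324)·6/13 = 1/2 ✓
b·c²: 100/81·9/25 + (-169/324)·36/169 = 1/3 ✓
b·Ac: (-169/324)·(-54/169) = 1/6 ✓; 3 stages ⇒ order 3.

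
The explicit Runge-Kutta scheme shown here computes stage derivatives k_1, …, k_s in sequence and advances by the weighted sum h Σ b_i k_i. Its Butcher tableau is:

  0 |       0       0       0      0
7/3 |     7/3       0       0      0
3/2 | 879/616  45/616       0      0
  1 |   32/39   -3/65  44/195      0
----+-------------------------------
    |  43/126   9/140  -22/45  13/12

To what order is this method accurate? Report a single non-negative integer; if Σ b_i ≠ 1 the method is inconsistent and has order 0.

b = (43/126, 9/140, -22/45, 13/12)
c = (0, 7/3, 3/2, 1)
Ac = (0, 0, 15/88, 3/13)
Σ b_i: 43/126·1 + 9/140·1 + (-22/45)·1 + 13/12·1 = 1 ✓
b·c: 9/140·7/3 + (-22/45)·3/2 + 13/12·1 = 1/2 ✓
b·c²: 9/140·49/9 + (-22/45)·9/4 + 13/12·1 = 1/3 ✓
b·Ac: (-22/45)·15/88 + 13/12·3/13 = 1/6 ✓
b·c³: 9/140·343/27 + (-22/45)·27/8 + 13/12·1 = 1/4 ✓
b·(c∘Ac): (-22/45)·45/176 + 13/12·3/13 = 1/8 ✓
b·Ac²: (-22/45)·35/88 + 13/12·10/39 = 1/12 ✓
b·A²c: 13/12·1/26 = 1/24 ✓; 4 stages ⇒ order 4.

4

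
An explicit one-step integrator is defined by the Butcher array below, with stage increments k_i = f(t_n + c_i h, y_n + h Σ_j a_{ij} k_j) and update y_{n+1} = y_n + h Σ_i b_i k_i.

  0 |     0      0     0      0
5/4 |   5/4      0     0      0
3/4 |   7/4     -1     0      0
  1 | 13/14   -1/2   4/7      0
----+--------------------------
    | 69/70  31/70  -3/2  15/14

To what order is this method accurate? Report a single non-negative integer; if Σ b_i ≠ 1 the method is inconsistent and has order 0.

2

b = (69/70, 31/70, -3/2, 15/14)
c = (0, 5/4, 3/4, 1)
Ac = (0, 0, -5/4, -11/56)
Σ b_i: 69/70·1 + 31/70·1 + (-3/2)·1 + 15/14·1 = 1 ✓
b·c: 31/70·5/4 + (-3/2)·3/4 + 15/14·1 = 1/2 ✓
b·c²: 31/70·25/16 + (-3/2)·9/16 + 15/14·1 = 103/112 ≠ 1/3 ⇒ order 2.
b·Ac: (-3/2)·(-5/4) + 15/14·(-11/56) = 1305/784 ≠ 1/6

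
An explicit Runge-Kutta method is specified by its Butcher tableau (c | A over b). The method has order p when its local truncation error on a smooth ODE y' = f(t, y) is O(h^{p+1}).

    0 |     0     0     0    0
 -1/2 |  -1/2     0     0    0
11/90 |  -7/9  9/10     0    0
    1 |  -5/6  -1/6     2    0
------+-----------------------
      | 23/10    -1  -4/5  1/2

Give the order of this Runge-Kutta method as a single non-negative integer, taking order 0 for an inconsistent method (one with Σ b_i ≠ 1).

b = (23/10, -1, -4/5, 1/2)
c = (0, -1/2, 11/90, 1)
Ac = (0, 0, -9/20, 59/180)
Σ b_i: 23/10·1 + (-1)·1 + (-4/5)·1 + 1/2·1 = 1 ✓
b·c: (-1)·(-1/2) + (-4/5)·11/90 + 1/2·1 = 203/225 ≠ 1/2 ⇒ order 1.

1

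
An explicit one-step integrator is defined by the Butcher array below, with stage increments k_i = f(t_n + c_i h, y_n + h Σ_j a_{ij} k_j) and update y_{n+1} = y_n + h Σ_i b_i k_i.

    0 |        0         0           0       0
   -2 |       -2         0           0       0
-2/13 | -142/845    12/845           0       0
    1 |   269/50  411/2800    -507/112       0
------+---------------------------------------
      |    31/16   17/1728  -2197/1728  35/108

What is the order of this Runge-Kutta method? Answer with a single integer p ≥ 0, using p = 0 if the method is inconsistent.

b = (31/16, 17/1728, -2197/1728, 35/108)
c = (0, -2, -2/13, 1)
Ac = (0, 0, -24/845, 141/350)
Σ b_i: 31/16·1 + 17/1728·1 + (-2197/1728)·1 + 35/108·1 = 1 ✓
b·c: 17/1728·(-2) + (-2197/1728)·(-2/13) + 35/108·1 = 1/2 ✓
b·c²: 17/1728·4 + (-2197/1728)·4/169 + 35/108·1 = 1/3 ✓
b·Ac: (-2197/1728)·(-24/845) + 35/108·141/350 = 1/6 ✓
b·c³: 17/1728·(-8) + (-2197/1728)·(-8/2197) + 35/108·1 = 1/4 ✓
b·(c∘Ac): (-2197/1728)·48/10985 + 35/108·141/350 = 1/8 ✓
b·Ac²: (-2197/1728)·48/845 + 35/108·12/25 = 1/12 ✓
b·A²c: 35/108·9/70 = 1/24 ✓; 4 stages ⇒ order 4.

4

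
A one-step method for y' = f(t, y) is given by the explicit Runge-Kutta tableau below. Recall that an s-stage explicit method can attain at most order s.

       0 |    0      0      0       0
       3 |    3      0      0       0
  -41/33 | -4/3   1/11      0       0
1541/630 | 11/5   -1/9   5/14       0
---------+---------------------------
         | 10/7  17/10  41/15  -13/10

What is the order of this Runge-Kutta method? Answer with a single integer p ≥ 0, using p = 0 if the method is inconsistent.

b = (10/7, 17/10, 41/15, -13/10)
c = (0, 3, -41/33, 1541/630)
Ac = (0, 0, 3/11, -359/462)
Σ b_i: 10/7·1 + 17/10·1 + 41/15·1 + (-13/10)·1 = 479/105 ≠ 1 ⇒ order 0.

0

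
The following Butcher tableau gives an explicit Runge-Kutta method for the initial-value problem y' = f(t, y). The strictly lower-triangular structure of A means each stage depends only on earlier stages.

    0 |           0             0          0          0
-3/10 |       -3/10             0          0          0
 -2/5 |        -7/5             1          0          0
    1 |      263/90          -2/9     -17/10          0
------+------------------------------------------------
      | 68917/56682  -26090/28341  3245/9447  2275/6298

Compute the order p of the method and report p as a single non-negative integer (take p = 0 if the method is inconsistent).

b = (68917/56682, -26090/28341, 3245/9447, 2275/6298)
c = (0, -3/10, -2/5, 1)
Ac = (0, 0, -3/10, 56/75)
Σ b_i: 68917/56682·1 + (-26090/28341)·1 + 3245/9447·1 + 2275/6298·1 = 1 ✓
b·c: (-26090/28341)·(-3/10) + 3245/9447·(-2/5) + 2275/6298·1 = 1/2 ✓
b·c²: (-26090/28341)·9/100 + 3245/9447·4/25 + 2275/6298·1 = 1/3 ✓
b·Ac: 3245/9447·(-3/10) + 2275/6298·56/75 = 1/6 ✓
b·c³: (-26090/28341)·(-27/1000) + 3245/9447·(-8/125) + 2275/6298·1 = 343963/944700 ≠ 1/4 ⇒ order 3.
b·(c∘Ac): 3245/9447·3/25 + 2275/6298·56/75 = 14687/47235 ≠ 1/8
b·Ac²: 3245/9447·9/100 + 2275/6298·(-73/250) = -1174/15745 ≠ 1/12
b·A²c: 2275/6298·51/100 = 4641/25192 ≠ 1/24

3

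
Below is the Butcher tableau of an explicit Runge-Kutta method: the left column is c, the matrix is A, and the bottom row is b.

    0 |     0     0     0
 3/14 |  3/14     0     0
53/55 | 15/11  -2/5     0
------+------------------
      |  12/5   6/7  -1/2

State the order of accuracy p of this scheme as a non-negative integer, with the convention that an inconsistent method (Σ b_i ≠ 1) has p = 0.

0

b = (12/5, 6/7, -1/2)
c = (0, 3/14, 53/55)
Ac = (0, 0, -3/35)
Σ b_i: 12/5·1 + 6/7·1 + (-1/2)·1 = 193/70 ≠ 1 ⇒ order 0.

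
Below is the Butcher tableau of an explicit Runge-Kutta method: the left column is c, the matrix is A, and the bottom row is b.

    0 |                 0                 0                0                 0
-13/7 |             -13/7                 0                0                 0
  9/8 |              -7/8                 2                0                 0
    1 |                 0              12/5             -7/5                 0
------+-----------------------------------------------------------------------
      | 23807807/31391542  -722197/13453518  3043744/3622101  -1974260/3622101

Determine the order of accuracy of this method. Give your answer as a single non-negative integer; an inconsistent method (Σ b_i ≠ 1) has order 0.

b = (23807807/31391542, -722197/13453518, 3043744/3622101, -1974260/3622101)
c = (0, -13/7, 9/8, 1)
Ac = (0, 0, -26/7, -1689/280)
Σ b_i: 23807807/31391542·1 + (-722197/13453518)·1 + 3043744/3622101·1 + (-1974260/3622101)·1 = 1 ✓
b·c: (-722197/13453518)·(-13/7) + 3043744/3622101·9/8 + (-1974260/3622101)·1 = 1/2 ✓
b·c²: (-722197/13453518)·169/49 + 3043744/3622101·81/64 + (-1974260/3622101)·1 = 1/3 ✓
b·Ac: 3043744/3622101·(-26/7) + (-1974260/3622101)·(-1689/280) = 1/6 ✓
b·c³: (-722197/13453518)·(-2197/343) + 3043744/3622101·729/512 + (-1974260/3622101)·1 = 134584041/135225104 ≠ 1/4 ⇒ order 3.
b·(c∘Ac): 3043744/3622101·(-117/28) + (-1974260/3622101)·(-1689/280) = -3777589/16903138 ≠ 1/8
b·Ac²: 3043744/3622101·338/49 + (-1974260/3622101)·102009/15680 = 130427615/57953616 ≠ 1/12
b·A²c: (-1974260/3622101)·26/5 = -10266152/3622101 ≠ 1/24

3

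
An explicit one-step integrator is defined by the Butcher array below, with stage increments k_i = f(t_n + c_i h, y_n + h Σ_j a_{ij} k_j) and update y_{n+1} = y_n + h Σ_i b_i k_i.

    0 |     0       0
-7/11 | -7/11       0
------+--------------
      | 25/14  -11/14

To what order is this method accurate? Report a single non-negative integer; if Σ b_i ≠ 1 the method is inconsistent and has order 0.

2

b = (25/14, -11/14)
c = (0, -7/11)
Σ b_i: 25/14·1 + (-11/14)·1 = 1 ✓
b·c: (-11/14)·(-7/11) = 1/2 ✓; 2 stages ⇒ order 2.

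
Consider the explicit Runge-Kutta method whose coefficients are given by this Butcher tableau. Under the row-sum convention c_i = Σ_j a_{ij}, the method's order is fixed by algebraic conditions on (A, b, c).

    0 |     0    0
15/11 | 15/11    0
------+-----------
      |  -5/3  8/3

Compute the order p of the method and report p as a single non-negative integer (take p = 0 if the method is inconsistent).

1

b = (-5/3, 8/3)
c = (0, 15/11)
Σ b_i: (-5/3)·1 + 8/3·1 = 1 ✓
b·c: 8/3·15/11 = 40/11 ≠ 1/2 ⇒ order 1.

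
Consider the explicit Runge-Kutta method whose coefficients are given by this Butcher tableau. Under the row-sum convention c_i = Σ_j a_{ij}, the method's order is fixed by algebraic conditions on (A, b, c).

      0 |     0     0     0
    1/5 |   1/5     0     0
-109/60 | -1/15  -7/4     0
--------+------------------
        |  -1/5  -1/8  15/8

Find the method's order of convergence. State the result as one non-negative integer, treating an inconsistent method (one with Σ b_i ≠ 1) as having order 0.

b = (-1/5, -1/8, 15/8)
c = (0, 1/5, -109/60)
Ac = (0, 0, -7/20)
Σ b_i: (-1/5)·1 + (-1/8)·1 + 15/8·1 = 31/20 ≠ 1 ⇒ order 0.

0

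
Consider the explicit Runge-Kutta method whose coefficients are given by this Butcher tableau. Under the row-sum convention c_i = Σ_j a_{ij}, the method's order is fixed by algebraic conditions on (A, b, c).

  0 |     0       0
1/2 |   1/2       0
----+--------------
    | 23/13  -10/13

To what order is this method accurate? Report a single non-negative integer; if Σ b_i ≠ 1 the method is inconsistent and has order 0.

b = (23/13, -10/13)
c = (0, 1/2)
Σ b_i: 23/13·1 + (-10/13)·1 = 1 ✓
b·c: (-10/13)·1/2 = -5/13 ≠ 1/2 ⇒ order 1.

1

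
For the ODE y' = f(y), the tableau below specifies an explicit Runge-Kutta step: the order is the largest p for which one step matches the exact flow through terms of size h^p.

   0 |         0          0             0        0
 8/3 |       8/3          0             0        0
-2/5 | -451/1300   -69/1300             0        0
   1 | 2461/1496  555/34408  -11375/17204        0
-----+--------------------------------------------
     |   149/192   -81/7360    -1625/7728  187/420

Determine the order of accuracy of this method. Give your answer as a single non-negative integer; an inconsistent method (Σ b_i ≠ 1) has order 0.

b = (149/192, -81/7360, -1625/7728, 187/420)
c = (0, 8/3, -2/5, 1)
Ac = (0, 0, -46/325, 115/374)
Σ b_i: 149/192·1 + (-81/7360)·1 + (-1625/7728)·1 + 187/420·1 = 1 ✓
b·c: (-81/7360)·8/3 + (-1625/7728)·(-2/5) + 187/420·1 = 1/2 ✓
b·c²: (-81/7360)·64/9 + (-1625/7728)·4/25 + 187/420·1 = 1/3 ✓
b·Ac: (-1625/7728)·(-46/325) + 187/420·115/374 = 1/6 ✓
b·c³: (-81/7360)·512/27 + (-1625/7728)·(-8/125) + 187/420·1 = 1/4 ✓
b·(c∘Ac): (-1625/7728)·92/1625 + 187/420·115/374 = 1/8 ✓
b·Ac²: (-1625/7728)·(-368/975) + 187/420·5/561 = 1/12 ✓
b·A²c: 187/420·35/374 = 1/24 ✓; 4 stages ⇒ order 4.

4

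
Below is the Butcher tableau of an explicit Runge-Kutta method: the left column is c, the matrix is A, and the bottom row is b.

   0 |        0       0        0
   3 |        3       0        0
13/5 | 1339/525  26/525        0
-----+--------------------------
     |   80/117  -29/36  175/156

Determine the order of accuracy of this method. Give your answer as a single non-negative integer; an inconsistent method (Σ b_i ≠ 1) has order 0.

b = (80/117, -29/36, 175/156)
c = (0, 3, 13/5)
Ac = (0, 0, 26/175)
Σ b_i: 80/117·1 + (-29/36)·1 + 175/156·1 = 1 ✓
b·c: (-29/36)·3 + 175/156·13/5 = 1/2 ✓
b·c²: (-29/36)·9 + 175/156·169/25 = 1/3 ✓
b·Ac: 175/156·26/175 = 1/6 ✓; 3 stages ⇒ order 3.

3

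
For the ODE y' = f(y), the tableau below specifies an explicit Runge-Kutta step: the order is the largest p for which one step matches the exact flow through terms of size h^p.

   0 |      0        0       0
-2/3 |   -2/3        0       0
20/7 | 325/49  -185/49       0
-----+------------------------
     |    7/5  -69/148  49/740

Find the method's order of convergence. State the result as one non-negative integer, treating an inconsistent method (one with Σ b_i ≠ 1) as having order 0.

3

b = (7/5, -69/148, 49/740)
c = (0, -2/3, 20/7)
Ac = (0, 0, 370/147)
Σ b_i: 7/5·1 + (-69/148)·1 + 49/740·1 = 1 ✓
b·c: (-69/148)·(-2/3) + 49/740·20/7 = 1/2 ✓
b·c²: (-69/148)·4/9 + 49/740·400/49 = 1/3 ✓
b·Ac: 49/740·370/147 = 1/6 ✓; 3 stages ⇒ order 3.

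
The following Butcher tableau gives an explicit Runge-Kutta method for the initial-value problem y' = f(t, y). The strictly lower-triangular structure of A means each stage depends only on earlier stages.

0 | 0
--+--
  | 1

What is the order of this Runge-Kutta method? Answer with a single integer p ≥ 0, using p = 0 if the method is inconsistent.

b = (1)
c = (0)
Σ b_i: 1·1 = 1 ✓; 1 stage ⇒ order 1.

1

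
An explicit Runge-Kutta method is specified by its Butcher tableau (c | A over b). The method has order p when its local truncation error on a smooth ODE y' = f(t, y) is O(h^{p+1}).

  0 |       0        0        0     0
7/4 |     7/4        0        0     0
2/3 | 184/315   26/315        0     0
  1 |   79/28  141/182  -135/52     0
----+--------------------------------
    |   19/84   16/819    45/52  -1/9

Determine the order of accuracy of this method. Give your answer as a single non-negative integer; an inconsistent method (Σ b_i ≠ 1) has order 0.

4

b = (19/84, 16/819, 45/52, -1/9)
c = (0, 7/4, 2/3, 1)
Ac = (0, 0, 13/90, -3/8)
Σ b_i: 19/84·1 + 16/819·1 + 45/52·1 + (-1/9)·1 = 1 ✓
b·c: 16/819·7/4 + 45/52·2/3 + (-1/9)·1 = 1/2 ✓
b·c²: 16/819·49/16 + 45/52·4/9 + (-1/9)·1 = 1/3 ✓
b·Ac: 45/52·13/90 + (-1/9)·(-3/8) = 1/6 ✓
b·c³: 16/819·343/64 + 45/52·8/27 + (-1/9)·1 = 1/4 ✓
b·(c∘Ac): 45/52·13/135 + (-1/9)·(-3/8) = 1/8 ✓
b·Ac²: 45/52·91/360 + (-1/9)·39/32 = 1/12 ✓
b·A²c: (-1/9)·(-3/8) = 1/24 ✓; 4 stages ⇒ order 4.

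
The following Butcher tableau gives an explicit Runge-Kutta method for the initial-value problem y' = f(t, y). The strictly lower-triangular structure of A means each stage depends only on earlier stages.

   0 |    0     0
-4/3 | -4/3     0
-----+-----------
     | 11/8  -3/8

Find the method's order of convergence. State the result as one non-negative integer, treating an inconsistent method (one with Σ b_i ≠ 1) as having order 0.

2

b = (11/8, -3/8)
c = (0, -4/3)
Σ b_i: 11/8·1 + (-3/8)·1 = 1 ✓
b·c: (-3/8)·(-4/3) = 1/2 ✓; 2 stages ⇒ order 2.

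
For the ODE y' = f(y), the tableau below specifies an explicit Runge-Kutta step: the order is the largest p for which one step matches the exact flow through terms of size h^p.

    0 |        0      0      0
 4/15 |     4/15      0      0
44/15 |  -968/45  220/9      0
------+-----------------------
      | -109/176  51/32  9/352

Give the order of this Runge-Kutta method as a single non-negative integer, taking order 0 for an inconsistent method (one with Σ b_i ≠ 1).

3

b = (-109/176, 51/32, 9/352)
c = (0, 4/15, 44/15)
Ac = (0, 0, 176/27)
Σ b_i: (-109/176)·1 + 51/32·1 + 9/352·1 = 1 ✓
b·c: 51/32·4/15 + 9/352·44/15 = 1/2 ✓
b·c²: 51/32·16/225 + 9/352·1936/225 = 1/3 ✓
b·Ac: 9/352·176/27 = 1/6 ✓; 3 stages ⇒ order 3.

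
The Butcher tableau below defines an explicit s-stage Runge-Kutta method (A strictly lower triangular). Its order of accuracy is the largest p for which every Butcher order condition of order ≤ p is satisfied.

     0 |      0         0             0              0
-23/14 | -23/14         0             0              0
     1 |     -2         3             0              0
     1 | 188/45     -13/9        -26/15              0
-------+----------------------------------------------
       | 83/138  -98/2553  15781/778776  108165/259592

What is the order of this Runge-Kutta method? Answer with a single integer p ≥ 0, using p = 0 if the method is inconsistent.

3

b = (83/138, -98/2553, 15781/778776, 108165/259592)
c = (0, -23/14, 1, 1)
Ac = (0, 0, -69/14, 403/630)
Σ b_i: 83/138·1 + (-98/2553)·1 + 15781/778776·1 + 108165/259592·1 = 1 ✓
b·c: (-98/2553)·(-23/14) + 15781/778776·1 + 108165/259592·1 = 1/2 ✓
b·c²: (-98/2553)·529/196 + 15781/778776·1 + 108165/259592·1 = 1/3 ✓
b·Ac: 15781/778776·(-69/14) + 108165/259592·403/630 = 1/6 ✓
b·c³: (-98/2553)·(-12167/2744) + 15781/778776·1 + 108165/259592·1 = 17/28 ≠ 1/4 ⇒ order 3.
b·(c∘Ac): 15781/778776·(-69/14) + 108165/259592·403/630 = 1/6 ≠ 1/8
b·Ac²: 15781/778776·1587/196 + 108165/259592·(-49673/8820) = -321571/147336 ≠ 1/12
b·A²c: 108165/259592·299/35 = 6468267/1817144 ≠ 1/24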